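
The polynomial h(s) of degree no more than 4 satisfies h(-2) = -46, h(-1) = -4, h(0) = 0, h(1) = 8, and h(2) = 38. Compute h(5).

Write h(s) = as^4 + bs^3 + cs^2 + ds + e. Substituting each data point gives a linear system:
  16a - 8b + 4c - 2d + e = -46
  a - b + c - d + e = -4
  e = 0
  a + b + c + d + e = 8
  16a + 8b + 4c + 2d + e = 38
Solving the system yields a = -1, b = 5, c = 3, d = 1, e = 0.
So h(s) = -s^4 + 5s^3 + 3s^2 + s.
Then h(5) = 80.

80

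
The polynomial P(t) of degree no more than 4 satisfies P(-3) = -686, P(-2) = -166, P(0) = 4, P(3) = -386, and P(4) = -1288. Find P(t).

P(t) = -6t^4 + 5t^3 - 6t^2 + 5t + 4

Write P(t) = at^4 + bt^3 + ct^2 + dt + e. Substituting each data point gives a linear system:
  81a - 27b + 9c - 3d + e = -686
  16a - 8b + 4c - 2d + e = -166
  e = 4
  81a + 27b + 9c + 3d + e = -386
  256a + 64b + 16c + 4d + e = -1288
Solving the system yields a = -6, b = 5, c = -6, d = 5, e = 4.
So P(t) = -6t^4 + 5t^3 - 6t^2 + 5t + 4.
Check: P(-3) = -686. ✓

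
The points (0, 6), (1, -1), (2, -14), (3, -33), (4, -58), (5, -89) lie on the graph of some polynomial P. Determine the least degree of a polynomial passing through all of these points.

2

Forward differences of the values at n = 0, 1, 2, 3, 4, 5:
  P  : 6  -1  -14  -33  -58  -89
  Δ  : -7  -13  -19  -25  -31
  Δ^2: -6  -6  -6  -6
  Δ^3: 0  0  0
  Δ^4: 0  0
  Δ^5: 0
The second differences are constant (-6) and nonzero, while all higher differences vanish, so the minimal degree is 2.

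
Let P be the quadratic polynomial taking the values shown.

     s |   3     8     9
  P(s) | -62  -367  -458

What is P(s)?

P(s) = -5s^2 - 6s + 1

Using the Lagrange interpolation formula with nodes 3, 8, 9:
  L_0(s) = (s - 8)(s - 9) / 30
  L_1(s) = (s - 3)(s - 9) / -5
  L_2(s) = (s - 3)(s - 8) / 6
Then P(s) = -62·L_0(s) - 367·L_1(s) - 458·L_2(s).
Expanding and collecting terms gives P(s) = -5s^2 - 6s + 1.
Check: P(3) = -62. ✓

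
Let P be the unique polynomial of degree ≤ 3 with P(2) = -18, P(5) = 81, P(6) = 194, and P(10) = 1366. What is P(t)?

Using the Lagrange interpolation formula with nodes 2, 5, 6, 10:
  L_0(t) = (t - 5)(t - 6)(t - 10) / -96
  L_1(t) = (t - 2)(t - 6)(t - 10) / 15
  L_2(t) = (t - 2)(t - 5)(t - 10) / -16
  L_3(t) = (t - 2)(t - 5)(t - 6) / 160
Then P(t) = -18·L_0(t) + 81·L_1(t) + 194·L_2(t) + 1366·L_3(t).
Expanding and collecting terms gives P(t) = 2t³ - 6t² - 3t - 4.
Check: P(6) = 194. ✓

P(t) = 2t^3 - 6t^2 - 3t - 4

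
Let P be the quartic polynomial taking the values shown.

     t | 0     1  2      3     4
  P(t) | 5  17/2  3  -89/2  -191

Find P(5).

-1035/2

Using the Lagrange interpolation formula with nodes 0, 1, 2, 3, 4:
  L_0(t) = (t - 1)(t - 2)(t - 3)(t - 4) / 24
  L_1(t) = t(t - 2)(t - 3)(t - 4) / -6
  L_2(t) = t(t - 1)(t - 3)(t - 4) / 4
  L_3(t) = t(t - 1)(t - 2)(t - 4) / -6
  L_4(t) = t(t - 1)(t - 2)(t - 3) / 24
Then P(t) = 5·L_0(t) + 17/2·L_1(t) + 3·L_2(t) - 89/2·L_3(t) - 191·L_4(t).
Expanding and collecting terms gives P(t) = -t^4 + (1/2)t^3 + t^2 + 3t + 5.
Evaluating at t = 5: P(5) = -1035/2.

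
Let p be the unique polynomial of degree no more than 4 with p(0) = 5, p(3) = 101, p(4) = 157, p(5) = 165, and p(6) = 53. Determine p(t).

p(t) = -t^4 + 6t^3 + t^2 + 2t + 5

Write p(t) = at^4 + bt^3 + ct^2 + dt + e. Substituting each data point gives a linear system:
  e = 5
  81a + 27b + 9c + 3d + e = 101
  256a + 64b + 16c + 4d + e = 157
  625a + 125b + 25c + 5d + e = 165
  1296a + 216b + 36c + 6d + e = 53
Solving the system yields a = -1, b = 6, c = 1, d = 2, e = 5.
So p(t) = -t^4 + 6t^3 + t^2 + 2t + 5.
Check: p(3) = 101. ✓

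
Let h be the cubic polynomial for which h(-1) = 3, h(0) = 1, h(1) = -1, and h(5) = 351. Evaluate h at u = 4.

173

Using the Lagrange interpolation formula with nodes -1, 0, 1, 5:
  L_0(u) = u(u - 1)(u - 5) / -12
  L_1(u) = (u + 1)(u - 1)(u - 5) / 5
  L_2(u) = (u + 1)u(u - 5) / -8
  L_3(u) = (u + 1)u(u - 1) / 120
Then h(u) = 3·L_0(u) + 1·L_1(u) - 1·L_2(u) + 351·L_3(u).
Expanding and collecting terms gives h(u) = 3u^3 - 5u + 1.
Evaluating at u = 4: h(4) = 173.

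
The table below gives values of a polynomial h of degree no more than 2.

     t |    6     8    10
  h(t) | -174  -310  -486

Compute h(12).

Using the Lagrange interpolation formula with nodes 6, 8, 10:
  L_0(t) = (t - 8)(t - 10) / 8
  L_1(t) = (t - 6)(t - 10) / -4
  L_2(t) = (t - 6)(t - 8) / 8
Then h(t) = -174·L_0(t) - 310·L_1(t) - 486·L_2(t).
Expanding and collecting terms gives h(t) = -5t^2 + 2t - 6.
Evaluating at t = 12: h(12) = -702.

-702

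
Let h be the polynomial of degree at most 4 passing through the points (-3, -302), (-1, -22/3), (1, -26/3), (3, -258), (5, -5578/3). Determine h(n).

Write h(n) = an^4 + bn^3 + cn^2 + dn + e. Substituting each data point gives a linear system:
  81a - 27b + 9c - 3d + e = -302
  a - b + c - d + e = -22/3
  a + b + c + d + e = -26/3
  81a + 27b + 9c + 3d + e = -258
  625a + 125b + 25c + 5d + e = -5578/3
Solving the system yields a = -3, b = 1, c = -4, d = -5/3, e = -1.
So h(n) = -3n⁴ + n³ - 4n² - (5/3)n - 1.
Check: h(-1) = -22/3. ✓

h(n) = -3n^4 + n^3 - 4n^2 - (5/3)n - 1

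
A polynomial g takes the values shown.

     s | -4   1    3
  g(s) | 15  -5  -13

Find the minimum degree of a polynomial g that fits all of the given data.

Divided differences on the nodes -4, 1, 3:
  order 0: 15  -5  -13
  order 1: -4  -4
  order 2: 0
The order-1 divided differences are all -4 (nonzero) and every higher order vanishes, so the data lies on a polynomial of degree exactly 1.

1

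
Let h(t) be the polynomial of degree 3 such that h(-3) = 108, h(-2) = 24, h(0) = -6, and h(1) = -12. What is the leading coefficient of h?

-5

Write h(t) = at^3 + bt^2 + ct + d. Substituting each data point gives a linear system:
  -27a + 9b - 3c + d = 108
  -8a + 4b - 2c + d = 24
  d = -6
  a + b + c + d = -12
Solving the system yields a = -5, b = -2, c = 1, d = -6.
So h(t) = -5t³ - 2t² + t - 6.
The leading coefficient is -5.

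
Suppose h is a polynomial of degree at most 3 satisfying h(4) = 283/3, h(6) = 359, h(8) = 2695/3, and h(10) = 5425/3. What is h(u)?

h(u) = 2u^3 - (5/3)u^2 - 3u + 5

Using the Lagrange interpolation formula with nodes 4, 6, 8, 10:
  L_0(u) = (u - 6)(u - 8)(u - 10) / -48
  L_1(u) = (u - 4)(u - 8)(u - 10) / 16
  L_2(u) = (u - 4)(u - 6)(u - 10) / -16
  L_3(u) = (u - 4)(u - 6)(u - 8) / 48
Then h(u) = 283/3·L_0(u) + 359·L_1(u) + 2695/3·L_2(u) + 5425/3·L_3(u).
Expanding and collecting terms gives h(u) = 2u^3 - (5/3)u^2 - 3u + 5.
Check: h(4) = 283/3. ✓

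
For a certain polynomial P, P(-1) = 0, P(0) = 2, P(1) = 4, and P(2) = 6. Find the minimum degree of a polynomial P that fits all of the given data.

1

Forward differences of the values at n = -1, 0, 1, 2:
  P  : 0  2  4  6
  Δ  : 2  2  2
  Δ^2: 0  0
  Δ^3: 0
The first differences are constant (2) and nonzero, while all higher differences vanish, so the minimal degree is 1.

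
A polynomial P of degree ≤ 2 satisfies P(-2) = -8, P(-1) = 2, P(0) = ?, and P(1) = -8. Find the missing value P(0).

The 3 known points determine the degree-2 polynomial uniquely.
Write P(x) = ax^2 + bx + c. Substituting each data point gives a linear system:
  4a - 2b + c = -8
  a - b + c = 2
  a + b + c = -8
Solving the system yields a = -5, b = -5, c = 2.
So P(x) = -5x^2 - 5x + 2.
Then P(0) = 2.

2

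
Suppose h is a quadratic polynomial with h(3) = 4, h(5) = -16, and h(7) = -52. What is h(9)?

Forward differences of the values at u = 3, 5, 7:
  h  : 4  -16  -52
  Δ  : -20  -36
  Δ^2: -16
The second differences are constant, confirming degree 2.
Interpolating (Newton forward form) and evaluating at u = 9 gives h(9) = -104.

-104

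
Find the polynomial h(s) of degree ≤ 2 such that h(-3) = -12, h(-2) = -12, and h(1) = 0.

h(s) = s^2 + 5s - 6

Write h(s) = as^2 + bs + c. Substituting each data point gives a linear system:
  9a - 3b + c = -12
  4a - 2b + c = -12
  a + b + c = 0
Solving the system yields a = 1, b = 5, c = -6.
So h(s) = s^2 + 5s - 6.
Check: h(1) = 0. ✓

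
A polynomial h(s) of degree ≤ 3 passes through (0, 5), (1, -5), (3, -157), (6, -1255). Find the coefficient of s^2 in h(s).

2

Write h(s) = as^3 + bs^2 + cs + d. Substituting each data point gives a linear system:
  d = 5
  a + b + c + d = -5
  27a + 9b + 3c + d = -157
  216a + 36b + 6c + d = -1255
Solving the system yields a = -6, b = 2, c = -6, d = 5.
So h(s) = -6s^3 + 2s^2 - 6s + 5.
The coefficient of s^2 is 2.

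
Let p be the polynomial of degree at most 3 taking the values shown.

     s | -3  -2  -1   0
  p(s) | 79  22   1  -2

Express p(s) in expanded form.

p(s) = -3s^3 - 2

Using the Lagrange interpolation formula with nodes -3, -2, -1, 0:
  L_0(s) = (s + 2)(s + 1)s / -6
  L_1(s) = (s + 3)(s + 1)s / 2
  L_2(s) = (s + 3)(s + 2)s / -2
  L_3(s) = (s + 3)(s + 2)(s + 1) / 6
Then p(s) = 79·L_0(s) + 22·L_1(s) + 1·L_2(s) - 2·L_3(s).
Expanding and collecting terms gives p(s) = -3s^3 - 2.
Check: p(-3) = 79. ✓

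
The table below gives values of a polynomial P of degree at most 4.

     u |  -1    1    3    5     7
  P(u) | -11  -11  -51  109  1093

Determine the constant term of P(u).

-6

Write P(u) = au^4 + bu^3 + cu^2 + du + e. Substituting each data point gives a linear system:
  a - b + c - d + e = -11
  a + b + c + d + e = -11
  81a + 27b + 9c + 3d + e = -51
  625a + 125b + 25c + 5d + e = 109
  2401a + 343b + 49c + 7d + e = 1093
Solving the system yields a = 1, b = -3, c = -6, d = 3, e = -6.
So P(u) = u^4 - 3u^3 - 6u^2 + 3u - 6.
The constant term is -6.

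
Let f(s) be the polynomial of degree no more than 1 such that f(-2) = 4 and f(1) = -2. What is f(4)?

Write f(s) = as + b. Substituting each data point gives a linear system:
  -2a + b = 4
  a + b = -2
Solving the system yields a = -2, b = 0.
So f(s) = -2s.
Then f(4) = -8.

-8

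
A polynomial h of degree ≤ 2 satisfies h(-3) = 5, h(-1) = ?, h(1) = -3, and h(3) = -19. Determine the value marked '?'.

The 3 known points determine the degree-2 polynomial uniquely.
Write h(u) = au^2 + bu + c. Substituting each data point gives a linear system:
  9a - 3b + c = 5
  a + b + c = -3
  9a + 3b + c = -19
Solving the system yields a = -1, b = -4, c = 2.
So h(u) = -u² - 4u + 2.
Then h(-1) = 5.

5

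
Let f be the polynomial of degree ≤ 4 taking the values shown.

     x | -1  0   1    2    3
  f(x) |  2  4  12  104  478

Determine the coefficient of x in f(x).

Write f(x) = ax^4 + bx^3 + cx^2 + dx + e. Substituting each data point gives a linear system:
  a - b + c - d + e = 2
  e = 4
  a + b + c + d + e = 12
  16a + 8b + 4c + 2d + e = 104
  81a + 27b + 9c + 3d + e = 478
Solving the system yields a = 5, b = 3, c = -2, d = 2, e = 4.
So f(x) = 5x^4 + 3x^3 - 2x^2 + 2x + 4.
The coefficient of x is 2.

2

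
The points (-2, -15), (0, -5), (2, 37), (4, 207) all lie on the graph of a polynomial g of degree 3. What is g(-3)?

-38

Using the Lagrange interpolation formula with nodes -2, 0, 2, 4:
  L_0(t) = t(t - 2)(t - 4) / -48
  L_1(t) = (t + 2)(t - 2)(t - 4) / 16
  L_2(t) = (t + 2)t(t - 4) / -16
  L_3(t) = (t + 2)t(t - 2) / 48
Then g(t) = -15·L_0(t) - 5·L_1(t) + 37·L_2(t) + 207·L_3(t).
Expanding and collecting terms gives g(t) = 2t^3 + 4t^2 + 5t - 5.
Evaluating at t = -3: g(-3) = -38.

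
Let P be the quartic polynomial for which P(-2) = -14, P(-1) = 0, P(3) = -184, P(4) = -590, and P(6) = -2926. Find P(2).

Write P(s) = as^4 + bs^3 + cs^2 + ds + e. Substituting each data point gives a linear system:
  16a - 8b + 4c - 2d + e = -14
  a - b + c - d + e = 0
  81a + 27b + 9c + 3d + e = -184
  256a + 64b + 16c + 4d + e = -590
  1296a + 216b + 36c + 6d + e = -2926
Solving the system yields a = -2, b = -2, c = 2, d = 4, e = 2.
So P(s) = -2s^4 - 2s^3 + 2s^2 + 4s + 2.
Then P(2) = -30.

-30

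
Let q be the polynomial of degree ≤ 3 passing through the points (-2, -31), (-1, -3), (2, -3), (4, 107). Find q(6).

Using the Lagrange interpolation formula with nodes -2, -1, 2, 4:
  L_0(s) = (s + 1)(s - 2)(s - 4) / -24
  L_1(s) = (s + 2)(s - 2)(s - 4) / 15
  L_2(s) = (s + 2)(s + 1)(s - 4) / -24
  L_3(s) = (s + 2)(s + 1)(s - 2) / 60
Then q(s) = -31·L_0(s) - 3·L_1(s) - 3·L_2(s) + 107·L_3(s).
Expanding and collecting terms gives q(s) = 3s³ - 4s² - 5s - 1.
Evaluating at s = 6: q(6) = 473.

473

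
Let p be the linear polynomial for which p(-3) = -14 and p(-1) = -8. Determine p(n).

p(n) = 3n - 5

Using the Lagrange interpolation formula with nodes -3, -1:
  L_0(n) = (n + 1) / -2
  L_1(n) = (n + 3) / 2
Then p(n) = -14·L_0(n) - 8·L_1(n).
Expanding and collecting terms gives p(n) = 3n - 5.
Check: p(-1) = -8. ✓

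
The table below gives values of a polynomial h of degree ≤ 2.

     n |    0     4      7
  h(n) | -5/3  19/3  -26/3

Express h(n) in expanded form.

h(n) = -n^2 + 6n - 5/3

Using the Lagrange interpolation formula with nodes 0, 4, 7:
  L_0(n) = (n - 4)(n - 7) / 28
  L_1(n) = n(n - 7) / -12
  L_2(n) = n(n - 4) / 21
Then h(n) = -5/3·L_0(n) + 19/3·L_1(n) - 26/3·L_2(n).
Expanding and collecting terms gives h(n) = -n² + 6n - 5/3.
Check: h(0) = -5/3. ✓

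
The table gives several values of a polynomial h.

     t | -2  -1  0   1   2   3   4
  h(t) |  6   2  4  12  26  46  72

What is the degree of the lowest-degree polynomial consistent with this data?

Forward differences of the values at t = -2, -1, 0, 1, 2, 3, 4:
  h  : 6  2  4  12  26  46  72
  Δ  : -4  2  8  14  20  26
  Δ^2: 6  6  6  6  6
  Δ^3: 0  0  0  0
  Δ^4: 0  0  0
  Δ^5: 0  0
  Δ^6: 0
The second differences are constant (6) and nonzero, while all higher differences vanish, so the minimal degree is 2.

2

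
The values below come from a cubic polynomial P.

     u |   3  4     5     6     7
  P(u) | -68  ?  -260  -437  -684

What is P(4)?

On equispaced nodes a degree-3 polynomial has vanishing fourth forward difference, so
  P(3) - 4·P(4) + 6·P(5) - 4·P(6) + P(7) = 0.
Substituting the known values and solving for P(4):
  -4·P(4) = 564
  P(4) = -141.

-141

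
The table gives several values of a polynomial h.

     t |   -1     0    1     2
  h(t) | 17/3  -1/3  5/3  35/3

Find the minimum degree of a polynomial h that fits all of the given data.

2

Forward differences of the values at t = -1, 0, 1, 2:
  h  : 17/3  -1/3  5/3  35/3
  Δ  : -6  2  10
  Δ^2: 8  8
  Δ^3: 0
The second differences are constant (8) and nonzero, while all higher differences vanish, so the minimal degree is 2.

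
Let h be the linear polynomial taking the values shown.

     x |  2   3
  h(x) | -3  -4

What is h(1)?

Using the Lagrange interpolation formula with nodes 2, 3:
  L_0(x) = (x - 3) / -1
  L_1(x) = (x - 2) / 1
Then h(x) = -3·L_0(x) - 4·L_1(x).
Expanding and collecting terms gives h(x) = -x - 1.
Evaluating at x = 1: h(1) = -2.

-2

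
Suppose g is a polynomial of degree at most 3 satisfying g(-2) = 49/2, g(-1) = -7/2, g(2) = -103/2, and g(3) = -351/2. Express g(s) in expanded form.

Write g(s) = as^3 + bs^2 + cs + d. Substituting each data point gives a linear system:
  -8a + 4b - 2c + d = 49/2
  -a + b - c + d = -7/2
  8a + 4b + 2c + d = -103/2
  27a + 9b + 3c + d = -351/2
Solving the system yields a = -6, b = -3, c = 5, d = -3/2.
So g(s) = -6s^3 - 3s^2 + 5s - 3/2.
Check: g(-2) = 49/2. ✓

g(s) = -6s^3 - 3s^2 + 5s - 3/2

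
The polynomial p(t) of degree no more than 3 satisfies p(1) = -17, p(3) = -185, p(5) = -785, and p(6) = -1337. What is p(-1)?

Using the Lagrange interpolation formula with nodes 1, 3, 5, 6:
  L_0(t) = (t - 3)(t - 5)(t - 6) / -40
  L_1(t) = (t - 1)(t - 5)(t - 6) / 12
  L_2(t) = (t - 1)(t - 3)(t - 6) / -8
  L_3(t) = (t - 1)(t - 3)(t - 5) / 15
Then p(t) = -17·L_0(t) - 185·L_1(t) - 785·L_2(t) - 1337·L_3(t).
Expanding and collecting terms gives p(t) = -6t³ - 6t - 5.
Evaluating at t = -1: p(-1) = 7.

7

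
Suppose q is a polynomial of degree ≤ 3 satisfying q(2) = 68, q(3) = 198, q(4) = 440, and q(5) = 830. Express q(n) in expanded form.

q(n) = 6n^3 + 2n^2 + 6n

Write q(n) = an^3 + bn^2 + cn + d. Substituting each data point gives a linear system:
  8a + 4b + 2c + d = 68
  27a + 9b + 3c + d = 198
  64a + 16b + 4c + d = 440
  125a + 25b + 5c + d = 830
Solving the system yields a = 6, b = 2, c = 6, d = 0.
So q(n) = 6n^3 + 2n^2 + 6n.
Check: q(2) = 68. ✓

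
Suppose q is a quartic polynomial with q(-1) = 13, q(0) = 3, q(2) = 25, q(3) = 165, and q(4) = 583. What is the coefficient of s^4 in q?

Write q(s) = as^4 + bs^3 + cs^2 + ds + e. Substituting each data point gives a linear system:
  a - b + c - d + e = 13
  e = 3
  16a + 8b + 4c + 2d + e = 25
  81a + 27b + 9c + 3d + e = 165
  256a + 64b + 16c + 4d + e = 583
Solving the system yields a = 3, b = -3, c = 1, d = -3, e = 3.
So q(s) = 3s^4 - 3s^3 + s^2 - 3s + 3.
The leading coefficient is 3.

3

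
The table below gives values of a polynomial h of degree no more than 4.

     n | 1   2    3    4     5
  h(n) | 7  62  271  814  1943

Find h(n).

h(n) = 3n^4 + 2n^2 + 4n - 2

Write h(n) = an^4 + bn^3 + cn^2 + dn + e. Substituting each data point gives a linear system:
  a + b + c + d + e = 7
  16a + 8b + 4c + 2d + e = 62
  81a + 27b + 9c + 3d + e = 271
  256a + 64b + 16c + 4d + e = 814
  625a + 125b + 25c + 5d + e = 1943
Solving the system yields a = 3, b = 0, c = 2, d = 4, e = -2.
So h(n) = 3n^4 + 2n^2 + 4n - 2.
Check: h(1) = 7. ✓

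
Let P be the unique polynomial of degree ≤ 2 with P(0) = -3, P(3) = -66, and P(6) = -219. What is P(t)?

Write P(t) = at^2 + bt + c. Substituting each data point gives a linear system:
  c = -3
  9a + 3b + c = -66
  36a + 6b + c = -219
Solving the system yields a = -5, b = -6, c = -3.
So P(t) = -5t^2 - 6t - 3.
Check: P(3) = -66. ✓

P(t) = -5t^2 - 6t - 3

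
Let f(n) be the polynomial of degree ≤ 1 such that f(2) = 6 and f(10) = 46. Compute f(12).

56

Write f(n) = an + b. Substituting each data point gives a linear system:
  2a + b = 6
  10a + b = 46
Solving the system yields a = 5, b = -4.
So f(n) = 5n - 4.
Then f(12) = 56.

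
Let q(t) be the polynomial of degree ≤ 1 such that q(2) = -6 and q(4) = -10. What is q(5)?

-12

Using the Lagrange interpolation formula with nodes 2, 4:
  L_0(t) = (t - 4) / -2
  L_1(t) = (t - 2) / 2
Then q(t) = -6·L_0(t) - 10·L_1(t).
Expanding and collecting terms gives q(t) = -2t - 2.
Evaluating at t = 5: q(5) = -12.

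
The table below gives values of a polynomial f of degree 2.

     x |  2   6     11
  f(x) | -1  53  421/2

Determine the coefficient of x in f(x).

-5/2

Write f(x) = ax^2 + bx + c. Substituting each data point gives a linear system:
  4a + 2b + c = -1
  36a + 6b + c = 53
  121a + 11b + c = 421/2
Solving the system yields a = 2, b = -5/2, c = -4.
So f(x) = 2x^2 - (5/2)x - 4.
The coefficient of x is -5/2.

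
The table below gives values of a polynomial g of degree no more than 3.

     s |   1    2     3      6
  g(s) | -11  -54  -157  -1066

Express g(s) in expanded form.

Using the Lagrange interpolation formula with nodes 1, 2, 3, 6:
  L_0(s) = (s - 2)(s - 3)(s - 6) / -10
  L_1(s) = (s - 1)(s - 3)(s - 6) / 4
  L_2(s) = (s - 1)(s - 2)(s - 6) / -6
  L_3(s) = (s - 1)(s - 2)(s - 3) / 60
Then g(s) = -11·L_0(s) - 54·L_1(s) - 157·L_2(s) - 1066·L_3(s).
Expanding and collecting terms gives g(s) = -4s^3 - 6s^2 + 3s - 4.
Check: g(3) = -157. ✓

g(s) = -4s^3 - 6s^2 + 3s - 4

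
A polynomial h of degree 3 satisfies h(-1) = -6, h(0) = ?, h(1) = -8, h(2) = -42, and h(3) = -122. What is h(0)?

-2

The 4 known points determine the degree-3 polynomial uniquely.
Write h(s) = as^3 + bs^2 + cs + d. Substituting each data point gives a linear system:
  -a + b - c + d = -6
  a + b + c + d = -8
  8a + 4b + 2c + d = -42
  27a + 9b + 3c + d = -122
Solving the system yields a = -3, b = -5, c = 2, d = -2.
So h(s) = -3s^3 - 5s^2 + 2s - 2.
Then h(0) = -2.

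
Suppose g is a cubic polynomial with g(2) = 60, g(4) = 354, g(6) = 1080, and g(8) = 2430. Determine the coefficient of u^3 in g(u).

4

Write g(u) = au^3 + bu^2 + cu + d. Substituting each data point gives a linear system:
  8a + 4b + 2c + d = 60
  64a + 16b + 4c + d = 354
  216a + 36b + 6c + d = 1080
  512a + 64b + 8c + d = 2430
Solving the system yields a = 4, b = 6, c = -1, d = 6.
So g(u) = 4u³ + 6u² - u + 6.
The leading coefficient is 4.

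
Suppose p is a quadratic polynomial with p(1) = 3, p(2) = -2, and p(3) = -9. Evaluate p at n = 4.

Forward differences of the values at n = 1, 2, 3:
  p  : 3  -2  -9
  Δ  : -5  -7
  Δ^2: -2
The second differences are constant, confirming degree 2.
Interpolating (Newton forward form) and evaluating at n = 4 gives p(4) = -18.

-18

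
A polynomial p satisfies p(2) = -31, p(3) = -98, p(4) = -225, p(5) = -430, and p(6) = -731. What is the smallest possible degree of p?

3

Forward differences of the values at x = 2, 3, 4, 5, 6:
  p  : -31  -98  -225  -430  -731
  Δ  : -67  -127  -205  -301
  Δ^2: -60  -78  -96
  Δ^3: -18  -18
  Δ^4: 0
The third differences are constant (-18) and nonzero, while all higher differences vanish, so the minimal degree is 3.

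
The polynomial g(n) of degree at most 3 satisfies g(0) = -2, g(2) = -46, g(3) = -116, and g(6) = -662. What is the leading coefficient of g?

-2

Write g(n) = an^3 + bn^2 + cn + d. Substituting each data point gives a linear system:
  d = -2
  8a + 4b + 2c + d = -46
  27a + 9b + 3c + d = -116
  216a + 36b + 6c + d = -662
Solving the system yields a = -2, b = -6, c = -2, d = -2.
So g(n) = -2n³ - 6n² - 2n - 2.
The leading coefficient is -2.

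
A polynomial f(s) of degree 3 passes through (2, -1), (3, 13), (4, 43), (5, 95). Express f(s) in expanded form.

Using the Lagrange interpolation formula with nodes 2, 3, 4, 5:
  L_0(s) = (s - 3)(s - 4)(s - 5) / -6
  L_1(s) = (s - 2)(s - 4)(s - 5) / 2
  L_2(s) = (s - 2)(s - 3)(s - 5) / -2
  L_3(s) = (s - 2)(s - 3)(s - 4) / 6
Then f(s) = -1·L_0(s) + 13·L_1(s) + 43·L_2(s) + 95·L_3(s).
Expanding and collecting terms gives f(s) = s^3 - s^2 - 5.
Check: f(2) = -1. ✓

f(s) = s^3 - s^2 - 5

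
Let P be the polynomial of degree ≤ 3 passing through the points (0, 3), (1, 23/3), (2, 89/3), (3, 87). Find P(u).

Write P(u) = au^3 + bu^2 + cu + d. Substituting each data point gives a linear system:
  d = 3
  a + b + c + d = 23/3
  8a + 4b + 2c + d = 89/3
  27a + 9b + 3c + d = 87
Solving the system yields a = 3, b = -1/3, c = 2, d = 3.
So P(u) = 3u^3 - (1/3)u^2 + 2u + 3.
Check: P(0) = 3. ✓

P(u) = 3u^3 - (1/3)u^2 + 2u + 3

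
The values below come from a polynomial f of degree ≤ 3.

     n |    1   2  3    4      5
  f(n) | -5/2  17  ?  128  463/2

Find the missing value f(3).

The 4 known points determine the degree-3 polynomial uniquely.
Write f(n) = an^3 + bn^2 + cn + d. Substituting each data point gives a linear system:
  a + b + c + d = -5/2
  8a + 4b + 2c + d = 17
  64a + 16b + 4c + d = 128
  125a + 25b + 5c + d = 463/2
Solving the system yields a = 1, b = 5, c = -5/2, d = -6.
So f(n) = n^3 + 5n^2 - (5/2)n - 6.
Then f(3) = 117/2.

117/2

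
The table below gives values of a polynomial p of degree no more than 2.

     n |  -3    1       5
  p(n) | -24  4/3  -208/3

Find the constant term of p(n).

4

Write p(n) = an^2 + bn + c. Substituting each data point gives a linear system:
  9a - 3b + c = -24
  a + b + c = 4/3
  25a + 5b + c = -208/3
Solving the system yields a = -3, b = 1/3, c = 4.
So p(n) = -3n^2 + (1/3)n + 4.
The constant term is 4.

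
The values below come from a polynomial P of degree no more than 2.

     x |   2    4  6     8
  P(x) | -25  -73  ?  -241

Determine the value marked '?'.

On equispaced nodes a degree-2 polynomial has vanishing third forward difference, so
  - P(2) + 3·P(4) - 3·P(6) + P(8) = 0.
Substituting the known values and solving for P(6):
  -3·P(6) = 435
  P(6) = -145.

-145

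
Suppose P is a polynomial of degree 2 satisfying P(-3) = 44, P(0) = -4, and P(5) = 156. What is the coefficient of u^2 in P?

6

Write P(u) = au^2 + bu + c. Substituting each data point gives a linear system:
  9a - 3b + c = 44
  c = -4
  25a + 5b + c = 156
Solving the system yields a = 6, b = 2, c = -4.
So P(u) = 6u² + 2u - 4.
The leading coefficient is 6.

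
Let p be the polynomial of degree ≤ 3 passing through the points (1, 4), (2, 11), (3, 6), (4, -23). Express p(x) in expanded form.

Using the Lagrange interpolation formula with nodes 1, 2, 3, 4:
  L_0(x) = (x - 2)(x - 3)(x - 4) / -6
  L_1(x) = (x - 1)(x - 3)(x - 4) / 2
  L_2(x) = (x - 1)(x - 2)(x - 4) / -2
  L_3(x) = (x - 1)(x - 2)(x - 3) / 6
Then p(x) = 4·L_0(x) + 11·L_1(x) + 6·L_2(x) - 23·L_3(x).
Expanding and collecting terms gives p(x) = -2x³ + 6x² + 3x - 3.
Check: p(2) = 11. ✓

p(x) = -2x^3 + 6x^2 + 3x - 3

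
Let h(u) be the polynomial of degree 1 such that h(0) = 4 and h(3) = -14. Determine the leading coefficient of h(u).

-6

Write h(u) = au + b. Substituting each data point gives a linear system:
  b = 4
  3a + b = -14
Solving the system yields a = -6, b = 4.
So h(u) = -6u + 4.
The leading coefficient is -6.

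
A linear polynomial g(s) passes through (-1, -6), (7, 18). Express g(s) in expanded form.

g(s) = 3s - 3

Write g(s) = as + b. Substituting each data point gives a linear system:
  -a + b = -6
  7a + b = 18
Solving the system yields a = 3, b = -3.
So g(s) = 3s - 3.
Check: g(7) = 18. ✓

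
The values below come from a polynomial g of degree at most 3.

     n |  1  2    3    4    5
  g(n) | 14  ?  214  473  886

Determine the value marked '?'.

On equispaced nodes a degree-3 polynomial has vanishing fourth forward difference, so
  g(1) - 4·g(2) + 6·g(3) - 4·g(4) + g(5) = 0.
Substituting the known values and solving for g(2):
  -4·g(2) = -292
  g(2) = 73.

73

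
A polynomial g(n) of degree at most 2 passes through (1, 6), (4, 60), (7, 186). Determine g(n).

Using the Lagrange interpolation formula with nodes 1, 4, 7:
  L_0(n) = (n - 4)(n - 7) / 18
  L_1(n) = (n - 1)(n - 7) / -9
  L_2(n) = (n - 1)(n - 4) / 18
Then g(n) = 6·L_0(n) + 60·L_1(n) + 186·L_2(n).
Expanding and collecting terms gives g(n) = 4n^2 - 2n + 4.
Check: g(7) = 186. ✓

g(n) = 4n^2 - 2n + 4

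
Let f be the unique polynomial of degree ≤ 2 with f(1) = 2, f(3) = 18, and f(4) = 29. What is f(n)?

f(n) = n^2 + 4n - 3

Write f(n) = an^2 + bn + c. Substituting each data point gives a linear system:
  a + b + c = 2
  9a + 3b + c = 18
  16a + 4b + c = 29
Solving the system yields a = 1, b = 4, c = -3.
So f(n) = n² + 4n - 3.
Check: f(4) = 29. ✓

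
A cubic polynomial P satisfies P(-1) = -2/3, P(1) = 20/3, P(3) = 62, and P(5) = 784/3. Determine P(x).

Write P(x) = ax^3 + bx^2 + cx + d. Substituting each data point gives a linear system:
  -a + b - c + d = -2/3
  a + b + c + d = 20/3
  27a + 9b + 3c + d = 62
  125a + 25b + 5c + d = 784/3
Solving the system yields a = 2, b = 0, c = 5/3, d = 3.
So P(x) = 2x^3 + (5/3)x + 3.
Check: P(1) = 20/3. ✓

P(x) = 2x^3 + (5/3)x + 3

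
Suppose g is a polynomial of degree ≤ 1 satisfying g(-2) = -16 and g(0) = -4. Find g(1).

Write g(x) = ax + b. Substituting each data point gives a linear system:
  -2a + b = -16
  b = -4
Solving the system yields a = 6, b = -4.
So g(x) = 6x - 4.
Then g(1) = 2.

2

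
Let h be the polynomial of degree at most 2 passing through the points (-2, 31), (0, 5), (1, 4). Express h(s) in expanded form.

h(s) = 4s^2 - 5s + 5

Write h(s) = as^2 + bs + c. Substituting each data point gives a linear system:
  4a - 2b + c = 31
  c = 5
  a + b + c = 4
Solving the system yields a = 4, b = -5, c = 5.
So h(s) = 4s² - 5s + 5.
Check: h(-2) = 31. ✓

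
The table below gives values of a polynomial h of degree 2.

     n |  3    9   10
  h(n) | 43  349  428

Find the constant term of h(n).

Write h(n) = an^2 + bn + c. Substituting each data point gives a linear system:
  9a + 3b + c = 43
  81a + 9b + c = 349
  100a + 10b + c = 428
Solving the system yields a = 4, b = 3, c = -2.
So h(n) = 4n^2 + 3n - 2.
The constant term is -2.

-2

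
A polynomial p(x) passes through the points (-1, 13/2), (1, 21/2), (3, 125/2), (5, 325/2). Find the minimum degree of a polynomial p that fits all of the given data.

Forward differences of the values at x = -1, 1, 3, 5:
  p  : 13/2  21/2  125/2  325/2
  Δ  : 4  52  100
  Δ^2: 48  48
  Δ^3: 0
The second differences are constant (48) and nonzero, while all higher differences vanish, so the minimal degree is 2.

2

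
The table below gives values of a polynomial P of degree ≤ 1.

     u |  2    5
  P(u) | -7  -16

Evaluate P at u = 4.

Write P(u) = au + b. Substituting each data point gives a linear system:
  2a + b = -7
  5a + b = -16
Solving the system yields a = -3, b = -1.
So P(u) = -3u - 1.
Then P(4) = -13.

-13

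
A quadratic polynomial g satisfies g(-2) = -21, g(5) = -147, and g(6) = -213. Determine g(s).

Write g(s) = as^2 + bs + c. Substituting each data point gives a linear system:
  4a - 2b + c = -21
  25a + 5b + c = -147
  36a + 6b + c = -213
Solving the system yields a = -6, b = 0, c = 3.
So g(s) = -6s^2 + 3.
Check: g(5) = -147. ✓

g(s) = -6s^2 + 3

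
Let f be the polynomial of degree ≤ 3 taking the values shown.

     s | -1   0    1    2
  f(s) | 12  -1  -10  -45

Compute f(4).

Forward differences of the values at s = -1, 0, 1, 2:
  f  : 12  -1  -10  -45
  Δ  : -13  -9  -35
  Δ^2: 4  -26
  Δ^3: -30
The third differences are constant, confirming degree 3.
Interpolating (Newton forward form) and evaluating at s = 4 gives f(4) = -313.

-313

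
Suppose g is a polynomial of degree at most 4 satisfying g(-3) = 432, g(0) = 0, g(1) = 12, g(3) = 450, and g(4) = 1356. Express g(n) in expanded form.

g(n) = 5n^4 + 4n^2 + 3n

Write g(n) = an^4 + bn^3 + cn^2 + dn + e. Substituting each data point gives a linear system:
  81a - 27b + 9c - 3d + e = 432
  e = 0
  a + b + c + d + e = 12
  81a + 27b + 9c + 3d + e = 450
  256a + 64b + 16c + 4d + e = 1356
Solving the system yields a = 5, b = 0, c = 4, d = 3, e = 0.
So g(n) = 5n^4 + 4n^2 + 3n.
Check: g(0) = 0. ✓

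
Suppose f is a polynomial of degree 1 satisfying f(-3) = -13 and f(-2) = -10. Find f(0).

-4

Using the Lagrange interpolation formula with nodes -3, -2:
  L_0(u) = (u + 2) / -1
  L_1(u) = (u + 3) / 1
Then f(u) = -13·L_0(u) - 10·L_1(u).
Expanding and collecting terms gives f(u) = 3u - 4.
Evaluating at u = 0: f(0) = -4.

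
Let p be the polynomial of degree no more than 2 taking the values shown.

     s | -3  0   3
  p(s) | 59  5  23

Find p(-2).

33

Forward differences of the values at s = -3, 0, 3:
  p  : 59  5  23
  Δ  : -54  18
  Δ^2: 72
The second differences are constant, confirming degree 2.
Interpolating (Newton forward form) and evaluating at s = -2 gives p(-2) = 33.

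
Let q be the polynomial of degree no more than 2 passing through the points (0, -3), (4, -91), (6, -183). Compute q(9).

Write q(u) = au^2 + bu + c. Substituting each data point gives a linear system:
  c = -3
  16a + 4b + c = -91
  36a + 6b + c = -183
Solving the system yields a = -4, b = -6, c = -3.
So q(u) = -4u^2 - 6u - 3.
Then q(9) = -381.

-381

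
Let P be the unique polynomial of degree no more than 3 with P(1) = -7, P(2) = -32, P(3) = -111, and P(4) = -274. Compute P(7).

-1567

Forward differences of the values at n = 1, 2, 3, 4:
  P  : -7  -32  -111  -274
  Δ  : -25  -79  -163
  Δ^2: -54  -84
  Δ^3: -30
The third differences are constant, confirming degree 3.
Interpolating (Newton forward form) and evaluating at n = 7 gives P(7) = -1567.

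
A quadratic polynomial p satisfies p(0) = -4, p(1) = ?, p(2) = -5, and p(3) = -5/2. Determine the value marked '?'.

-11/2

The 3 known points determine the degree-2 polynomial uniquely.
Write p(t) = at^2 + bt + c. Substituting each data point gives a linear system:
  c = -4
  4a + 2b + c = -5
  9a + 3b + c = -5/2
Solving the system yields a = 1, b = -5/2, c = -4.
So p(t) = t² - (5/2)t - 4.
Then p(1) = -11/2.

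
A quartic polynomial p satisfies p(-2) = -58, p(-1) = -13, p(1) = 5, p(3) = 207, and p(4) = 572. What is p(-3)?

Using the Lagrange interpolation formula with nodes -2, -1, 1, 3, 4:
  L_0(u) = (u + 1)(u - 1)(u - 3)(u - 4) / 90
  L_1(u) = (u + 2)(u - 1)(u - 3)(u - 4) / -40
  L_2(u) = (u + 2)(u + 1)(u - 3)(u - 4) / 36
  L_3(u) = (u + 2)(u + 1)(u - 1)(u - 4) / -40
  L_4(u) = (u + 2)(u + 1)(u - 1)(u - 3) / 90
Then p(u) = -58·L_0(u) - 13·L_1(u) + 5·L_2(u) + 207·L_3(u) + 572·L_4(u).
Expanding and collecting terms gives p(u) = u⁴ + 6u³ - 5u² + 3u.
Evaluating at u = -3: p(-3) = -135.

-135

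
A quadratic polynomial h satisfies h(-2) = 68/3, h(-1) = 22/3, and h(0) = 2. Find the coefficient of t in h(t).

-1/3

Write h(t) = at^2 + bt + c. Substituting each data point gives a linear system:
  4a - 2b + c = 68/3
  a - b + c = 22/3
  c = 2
Solving the system yields a = 5, b = -1/3, c = 2.
So h(t) = 5t^2 - (1/3)t + 2.
The coefficient of t is -1/3.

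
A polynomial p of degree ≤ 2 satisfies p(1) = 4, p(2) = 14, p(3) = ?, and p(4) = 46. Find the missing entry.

The 3 known points determine the degree-2 polynomial uniquely.
Write p(t) = at^2 + bt + c. Substituting each data point gives a linear system:
  a + b + c = 4
  4a + 2b + c = 14
  16a + 4b + c = 46
Solving the system yields a = 2, b = 4, c = -2.
So p(t) = 2t^2 + 4t - 2.
Then p(3) = 28.

28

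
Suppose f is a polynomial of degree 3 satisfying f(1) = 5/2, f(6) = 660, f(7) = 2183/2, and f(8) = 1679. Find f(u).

f(u) = 4u^3 - 6u^2 + (3/2)u + 3

Write f(u) = au^3 + bu^2 + cu + d. Substituting each data point gives a linear system:
  a + b + c + d = 5/2
  216a + 36b + 6c + d = 660
  343a + 49b + 7c + d = 2183/2
  512a + 64b + 8c + d = 1679
Solving the system yields a = 4, b = -6, c = 3/2, d = 3.
So f(u) = 4u^3 - 6u^2 + (3/2)u + 3.
Check: f(7) = 2183/2. ✓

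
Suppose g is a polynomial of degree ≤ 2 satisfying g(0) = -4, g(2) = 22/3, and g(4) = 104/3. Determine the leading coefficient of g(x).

Write g(x) = ax^2 + bx + c. Substituting each data point gives a linear system:
  c = -4
  4a + 2b + c = 22/3
  16a + 4b + c = 104/3
Solving the system yields a = 2, b = 5/3, c = -4.
So g(x) = 2x^2 + (5/3)x - 4.
The leading coefficient is 2.

2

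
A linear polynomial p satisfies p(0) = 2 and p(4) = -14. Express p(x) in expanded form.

p(x) = -4x + 2

Using the Lagrange interpolation formula with nodes 0, 4:
  L_0(x) = (x - 4) / -4
  L_1(x) = x / 4
Then p(x) = 2·L_0(x) - 14·L_1(x).
Expanding and collecting terms gives p(x) = -4x + 2.
Check: p(4) = -14. ✓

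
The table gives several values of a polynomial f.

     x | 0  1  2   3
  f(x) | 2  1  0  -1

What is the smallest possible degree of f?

Forward differences of the values at x = 0, 1, 2, 3:
  f  : 2  1  0  -1
  Δ  : -1  -1  -1
  Δ^2: 0  0
  Δ^3: 0
The first differences are constant (-1) and nonzero, while all higher differences vanish, so the minimal degree is 1.

1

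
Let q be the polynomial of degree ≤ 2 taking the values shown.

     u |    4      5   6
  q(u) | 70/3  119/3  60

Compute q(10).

Write q(u) = au^2 + bu + c. Substituting each data point gives a linear system:
  16a + 4b + c = 70/3
  25a + 5b + c = 119/3
  36a + 6b + c = 60
Solving the system yields a = 2, b = -5/3, c = -2.
So q(u) = 2u^2 - (5/3)u - 2.
Then q(10) = 544/3.

544/3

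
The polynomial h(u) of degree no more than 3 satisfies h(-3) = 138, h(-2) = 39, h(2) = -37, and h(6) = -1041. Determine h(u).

h(u) = -5u^3 + u^2 + u - 3

Using the Lagrange interpolation formula with nodes -3, -2, 2, 6:
  L_0(u) = (u + 2)(u - 2)(u - 6) / -45
  L_1(u) = (u + 3)(u - 2)(u - 6) / 32
  L_2(u) = (u + 3)(u + 2)(u - 6) / -80
  L_3(u) = (u + 3)(u + 2)(u - 2) / 288
Then h(u) = 138·L_0(u) + 39·L_1(u) - 37·L_2(u) - 1041·L_3(u).
Expanding and collecting terms gives h(u) = -5u³ + u² + u - 3.
Check: h(6) = -1041. ✓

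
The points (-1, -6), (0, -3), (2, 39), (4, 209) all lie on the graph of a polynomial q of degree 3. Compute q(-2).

-13

Using the Lagrange interpolation formula with nodes -1, 0, 2, 4:
  L_0(x) = x(x - 2)(x - 4) / -15
  L_1(x) = (x + 1)(x - 2)(x - 4) / 8
  L_2(x) = (x + 1)x(x - 4) / -12
  L_3(x) = (x + 1)x(x - 2) / 40
Then q(x) = -6·L_0(x) - 3·L_1(x) + 39·L_2(x) + 209·L_3(x).
Expanding and collecting terms gives q(x) = 2x³ + 4x² + 5x - 3.
Evaluating at x = -2: q(-2) = -13.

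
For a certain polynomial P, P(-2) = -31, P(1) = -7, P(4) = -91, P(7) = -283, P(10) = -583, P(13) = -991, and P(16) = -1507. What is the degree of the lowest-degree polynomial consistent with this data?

Forward differences of the values at s = -2, 1, 4, 7, 10, 13, 16:
  P  : -31  -7  -91  -283  -583  -991  -1507
  Δ  : 24  -84  -192  -300  -408  -516
  Δ^2: -108  -108  -108  -108  -108
  Δ^3: 0  0  0  0
  Δ^4: 0  0  0
  Δ^5: 0  0
  Δ^6: 0
The second differences are constant (-108) and nonzero, while all higher differences vanish, so the minimal degree is 2.

2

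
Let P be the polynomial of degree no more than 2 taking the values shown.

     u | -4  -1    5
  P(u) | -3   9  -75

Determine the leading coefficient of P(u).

Write P(u) = au^2 + bu + c. Substituting each data point gives a linear system:
  16a - 4b + c = -3
  a - b + c = 9
  25a + 5b + c = -75
Solving the system yields a = -2, b = -6, c = 5.
So P(u) = -2u^2 - 6u + 5.
The leading coefficient is -2.

-2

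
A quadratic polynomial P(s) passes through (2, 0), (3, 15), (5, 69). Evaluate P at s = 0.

Using the Lagrange interpolation formula with nodes 2, 3, 5:
  L_0(s) = (s - 3)(s - 5) / 3
  L_1(s) = (s - 2)(s - 5) / -2
  L_2(s) = (s - 2)(s - 3) / 6
Then P(s) = 0·L_0(s) + 15·L_1(s) + 69·L_2(s).
Expanding and collecting terms gives P(s) = 4s^2 - 5s - 6.
Evaluating at s = 0: P(0) = -6.

-6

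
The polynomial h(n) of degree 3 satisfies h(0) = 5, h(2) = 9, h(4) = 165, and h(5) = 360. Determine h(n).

Write h(n) = an^3 + bn^2 + cn + d. Substituting each data point gives a linear system:
  d = 5
  8a + 4b + 2c + d = 9
  64a + 16b + 4c + d = 165
  125a + 25b + 5c + d = 360
Solving the system yields a = 4, b = -5, c = -4, d = 5.
So h(n) = 4n^3 - 5n^2 - 4n + 5.
Check: h(0) = 5. ✓

h(n) = 4n^3 - 5n^2 - 4n + 5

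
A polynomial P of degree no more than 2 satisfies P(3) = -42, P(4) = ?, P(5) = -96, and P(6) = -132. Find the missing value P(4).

On equispaced nodes a degree-2 polynomial has vanishing third forward difference, so
  - P(3) + 3·P(4) - 3·P(5) + P(6) = 0.
Substituting the known values and solving for P(4):
  3·P(4) = -198
  P(4) = -66.

-66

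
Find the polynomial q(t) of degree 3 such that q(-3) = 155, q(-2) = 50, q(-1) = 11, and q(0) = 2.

q(t) = -6t^3 - 3t^2 - 6t + 2

Write q(t) = at^3 + bt^2 + ct + d. Substituting each data point gives a linear system:
  -27a + 9b - 3c + d = 155
  -8a + 4b - 2c + d = 50
  -a + b - c + d = 11
  d = 2
Solving the system yields a = -6, b = -3, c = -6, d = 2.
So q(t) = -6t³ - 3t² - 6t + 2.
Check: q(-1) = 11. ✓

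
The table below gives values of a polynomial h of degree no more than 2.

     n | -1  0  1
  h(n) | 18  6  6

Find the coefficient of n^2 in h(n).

6

Write h(n) = an^2 + bn + c. Substituting each data point gives a linear system:
  a - b + c = 18
  c = 6
  a + b + c = 6
Solving the system yields a = 6, b = -6, c = 6.
So h(n) = 6n^2 - 6n + 6.
The leading coefficient is 6.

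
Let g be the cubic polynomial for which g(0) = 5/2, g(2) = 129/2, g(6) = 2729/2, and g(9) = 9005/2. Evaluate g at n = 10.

Write g(n) = an^3 + bn^2 + cn + d. Substituting each data point gives a linear system:
  d = 5/2
  8a + 4b + 2c + d = 129/2
  216a + 36b + 6c + d = 2729/2
  729a + 81b + 9c + d = 9005/2
Solving the system yields a = 6, b = 1, c = 5, d = 5/2.
So g(n) = 6n^3 + n^2 + 5n + 5/2.
Then g(10) = 12305/2.

12305/2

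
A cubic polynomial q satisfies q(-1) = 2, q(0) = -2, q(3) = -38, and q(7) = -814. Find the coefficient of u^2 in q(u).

4

Write q(u) = au^3 + bu^2 + cu + d. Substituting each data point gives a linear system:
  -a + b - c + d = 2
  d = -2
  27a + 9b + 3c + d = -38
  343a + 49b + 7c + d = -814
Solving the system yields a = -3, b = 4, c = 3, d = -2.
So q(u) = -3u^3 + 4u^2 + 3u - 2.
The coefficient of u^2 is 4.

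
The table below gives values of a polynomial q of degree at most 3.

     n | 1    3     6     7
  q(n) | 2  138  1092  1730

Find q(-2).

Write q(n) = an^3 + bn^2 + cn + d. Substituting each data point gives a linear system:
  a + b + c + d = 2
  27a + 9b + 3c + d = 138
  216a + 36b + 6c + d = 1092
  343a + 49b + 7c + d = 1730
Solving the system yields a = 5, b = 0, c = 3, d = -6.
So q(n) = 5n^3 + 3n - 6.
Then q(-2) = -52.

-52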